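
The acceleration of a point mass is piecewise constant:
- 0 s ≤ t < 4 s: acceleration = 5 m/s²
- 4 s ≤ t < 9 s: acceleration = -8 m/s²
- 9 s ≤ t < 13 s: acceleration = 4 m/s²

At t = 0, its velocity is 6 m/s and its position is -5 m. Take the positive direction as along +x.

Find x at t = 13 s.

65 m

On each constant-a segment, Δv = aΔt and Δx = v₀Δt + ½aΔt²; chain segment to segment.
0–4 s: v starts 6 m/s; Δx = 6·4 + ½·5·4² = 64 m; v ends 26 m/s.
4–9 s: v starts 26 m/s; Δx = 26·5 + ½·-8·5² = 30 m; v ends -14 m/s.
9–13 s: v starts -14 m/s; Δx = -14·4 + ½·4·4² = -24 m; v ends 2 m/s.
x(13) = -5 + Σ Δx = 65 m.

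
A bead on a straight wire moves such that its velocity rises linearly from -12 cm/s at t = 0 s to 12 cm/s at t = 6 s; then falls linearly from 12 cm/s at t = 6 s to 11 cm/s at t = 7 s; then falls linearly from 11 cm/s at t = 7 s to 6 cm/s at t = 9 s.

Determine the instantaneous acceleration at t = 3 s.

4 cm/s²

Acceleration is the slope of the v-t graph on 0–6 s: (12 − -12)/(6 − 0) = 4 cm/s².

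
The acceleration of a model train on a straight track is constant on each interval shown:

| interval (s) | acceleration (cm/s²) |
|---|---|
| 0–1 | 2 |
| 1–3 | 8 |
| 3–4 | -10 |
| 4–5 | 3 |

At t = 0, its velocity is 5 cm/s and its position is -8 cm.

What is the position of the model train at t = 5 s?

On each constant-a segment, Δv = aΔt and Δx = v₀Δt + ½aΔt²; chain segment to segment.
0–1 s: v starts 5 cm/s; Δx = 5·1 + ½·2·1² = 6 cm; v ends 7 cm/s.
1–3 s: v starts 7 cm/s; Δx = 7·2 + ½·8·2² = 30 cm; v ends 23 cm/s.
3–4 s: v starts 23 cm/s; Δx = 23·1 + ½·-10·1² = 18 cm; v ends 13 cm/s.
4–5 s: v starts 13 cm/s; Δx = 13·1 + ½·3·1² = 14.5 cm; v ends 16 cm/s.
x(5) = -8 + Σ Δx = 60.5 cm.

60.5 cm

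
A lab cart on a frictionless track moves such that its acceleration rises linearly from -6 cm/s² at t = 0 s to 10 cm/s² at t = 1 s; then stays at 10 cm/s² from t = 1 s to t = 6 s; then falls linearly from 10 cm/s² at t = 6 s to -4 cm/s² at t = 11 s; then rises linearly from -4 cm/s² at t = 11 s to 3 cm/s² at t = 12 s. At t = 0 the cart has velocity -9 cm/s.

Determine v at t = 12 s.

Δv equals the area under the a-t graph; then v = v₀ + Δv.
0–1 s: ½(-6 + 10)(1) = 2 cm/s
1–6 s: 10 × 5 = 50 cm/s
6–11 s: ½(10 + -4)(5) = 15 cm/s
11–12 s: ½(-4 + 3)(1) = -0.5 cm/s
Δv = 66.5 cm/s, so v(12) = -9 + (66.5) = 57.5 cm/s.

57.5 cm/s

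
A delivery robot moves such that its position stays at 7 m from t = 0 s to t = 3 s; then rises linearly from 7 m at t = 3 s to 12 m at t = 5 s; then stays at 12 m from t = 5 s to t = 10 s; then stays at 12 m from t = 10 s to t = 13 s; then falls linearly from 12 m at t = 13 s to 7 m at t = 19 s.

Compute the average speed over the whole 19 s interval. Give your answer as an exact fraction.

10/19 m/s

Average speed = (total path length)/(elapsed time); on a piecewise-linear x-t graph the path length is Σ|Δx|.
0–3 s: |Δx| = |7 − 7| = 0 m
3–5 s: |Δx| = |12 − 7| = 5 m
5–10 s: |Δx| = |12 − 12| = 0 m
10–13 s: |Δx| = |12 − 12| = 0 m
13–19 s: |Δx| = |7 − 12| = 5 m
Total path = 10 m; average speed = 10/19 = 10/19 m/s.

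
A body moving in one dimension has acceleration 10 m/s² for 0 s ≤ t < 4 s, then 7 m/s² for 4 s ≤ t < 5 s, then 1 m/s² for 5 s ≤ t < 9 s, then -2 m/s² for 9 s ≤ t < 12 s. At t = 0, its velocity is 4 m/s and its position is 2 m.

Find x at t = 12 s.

On each constant-a segment, Δv = aΔt and Δx = v₀Δt + ½aΔt²; chain segment to segment.
0–4 s: v starts 4 m/s; Δx = 4·4 + ½·10·4² = 96 m; v ends 44 m/s.
4–5 s: v starts 44 m/s; Δx = 44·1 + ½·7·1² = 47.5 m; v ends 51 m/s.
5–9 s: v starts 51 m/s; Δx = 51·4 + ½·1·4² = 212 m; v ends 55 m/s.
9–12 s: v starts 55 m/s; Δx = 55·3 + ½·-2·3² = 156 m; v ends 49 m/s.
x(12) = 2 + Σ Δx = 513.5 m.

513.5 m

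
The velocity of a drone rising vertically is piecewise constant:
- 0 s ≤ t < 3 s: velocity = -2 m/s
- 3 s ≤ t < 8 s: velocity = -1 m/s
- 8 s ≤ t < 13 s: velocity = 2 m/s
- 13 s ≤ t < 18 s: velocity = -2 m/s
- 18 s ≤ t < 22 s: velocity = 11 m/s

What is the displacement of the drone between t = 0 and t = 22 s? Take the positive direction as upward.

Displacement is the signed area under the v-t curve.
0–3 s: -2 × 3 = -6 m
3–8 s: -1 × 5 = -5 m
8–13 s: 2 × 5 = 10 m
13–18 s: -2 × 5 = -10 m
18–22 s: 11 × 4 = 44 m
Net displacement = 33 m

33 m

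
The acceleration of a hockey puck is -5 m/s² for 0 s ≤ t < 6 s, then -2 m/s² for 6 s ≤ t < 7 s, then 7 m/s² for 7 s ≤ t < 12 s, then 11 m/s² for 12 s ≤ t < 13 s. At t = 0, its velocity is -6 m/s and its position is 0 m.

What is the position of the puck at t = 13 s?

-263 m

On each constant-a segment, Δv = aΔt and Δx = v₀Δt + ½aΔt²; chain segment to segment.
0–6 s: v starts -6 m/s; Δx = -6·6 + ½·-5·6² = -126 m; v ends -36 m/s.
6–7 s: v starts -36 m/s; Δx = -36·1 + ½·-2·1² = -37 m; v ends -38 m/s.
7–12 s: v starts -38 m/s; Δx = -38·5 + ½·7·5² = -102.5 m; v ends -3 m/s.
12–13 s: v starts -3 m/s; Δx = -3·1 + ½·11·1² = 2.5 m; v ends 8 m/s.
x(13) = 0 + Σ Δx = -263 m.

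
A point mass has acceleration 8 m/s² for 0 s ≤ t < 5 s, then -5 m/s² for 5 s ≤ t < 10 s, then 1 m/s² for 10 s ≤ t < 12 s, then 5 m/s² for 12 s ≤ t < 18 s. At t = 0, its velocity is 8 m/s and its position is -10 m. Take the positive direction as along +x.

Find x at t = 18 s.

595.5 m

On each constant-a segment, Δv = aΔt and Δx = v₀Δt + ½aΔt²; chain segment to segment.
0–5 s: v starts 8 m/s; Δx = 8·5 + ½·8·5² = 140 m; v ends 48 m/s.
5–10 s: v starts 48 m/s; Δx = 48·5 + ½·-5·5² = 177.5 m; v ends 23 m/s.
10–12 s: v starts 23 m/s; Δx = 23·2 + ½·1·2² = 48 m; v ends 25 m/s.
12–18 s: v starts 25 m/s; Δx = 25·6 + ½·5·6² = 240 m; v ends 55 m/s.
x(18) = -10 + Σ Δx = 595.5 m.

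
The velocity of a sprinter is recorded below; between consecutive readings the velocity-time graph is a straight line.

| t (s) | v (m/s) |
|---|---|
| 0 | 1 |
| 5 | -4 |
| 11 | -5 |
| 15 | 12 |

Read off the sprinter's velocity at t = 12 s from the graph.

-0.75 m/s

On 11–15 s the graph is linear from -5 to 12 m/s: v(12) = -5 + (12 − -5)·(12 − 11)/(15 − 11) = -0.75 m/s.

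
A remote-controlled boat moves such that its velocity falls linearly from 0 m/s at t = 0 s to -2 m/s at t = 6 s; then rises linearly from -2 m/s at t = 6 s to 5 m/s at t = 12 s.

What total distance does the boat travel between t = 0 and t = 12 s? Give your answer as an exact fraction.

Total distance travelled is ∫|v| dt — sum the magnitudes of each area piece.
0–6 s: |½(0 + -2)(6)| = 6 m
6–12 s: v = 0 at t = 54/7 s; triangle areas 12/7 + 75/7 = 87/7 m
Total distance = 129/7 m

129/7 m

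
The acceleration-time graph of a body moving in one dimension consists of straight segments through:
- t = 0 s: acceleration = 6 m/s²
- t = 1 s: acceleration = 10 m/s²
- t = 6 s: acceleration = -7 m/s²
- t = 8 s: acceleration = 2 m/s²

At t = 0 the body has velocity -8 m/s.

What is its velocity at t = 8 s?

2.5 m/s

Δv equals the area under the a-t graph; then v = v₀ + Δv.
0–1 s: ½(6 + 10)(1) = 8 m/s
1–6 s: ½(10 + -7)(5) = 7.5 m/s
6–8 s: ½(-7 + 2)(2) = -5 m/s
Δv = 10.5 m/s, so v(8) = -8 + (10.5) = 2.5 m/s.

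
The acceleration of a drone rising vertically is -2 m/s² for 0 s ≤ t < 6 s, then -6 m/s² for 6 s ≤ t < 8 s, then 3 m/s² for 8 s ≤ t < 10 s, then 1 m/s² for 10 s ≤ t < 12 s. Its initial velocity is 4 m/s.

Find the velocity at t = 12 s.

-12 m/s

Δv equals the area under the a-t graph; then v = v₀ + Δv.
0–6 s: -2 × 6 = -12 m/s
6–8 s: -6 × 2 = -12 m/s
8–10 s: 3 × 2 = 6 m/s
10–12 s: 1 × 2 = 2 m/s
Δv = -16 m/s, so v(12) = 4 + (-16) = -12 m/s.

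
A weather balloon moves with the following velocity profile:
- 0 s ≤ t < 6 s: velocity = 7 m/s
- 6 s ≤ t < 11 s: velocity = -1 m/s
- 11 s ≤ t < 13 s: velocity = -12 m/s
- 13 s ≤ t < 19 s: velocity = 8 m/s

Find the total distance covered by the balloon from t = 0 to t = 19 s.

Distance (not displacement) is the total path length: add the absolute areas under v-t.
0–6 s: |7| × 6 = 42 m
6–11 s: |-1| × 5 = 5 m
11–13 s: |-12| × 2 = 24 m
13–19 s: |8| × 6 = 48 m
Total distance = 119 m

119 m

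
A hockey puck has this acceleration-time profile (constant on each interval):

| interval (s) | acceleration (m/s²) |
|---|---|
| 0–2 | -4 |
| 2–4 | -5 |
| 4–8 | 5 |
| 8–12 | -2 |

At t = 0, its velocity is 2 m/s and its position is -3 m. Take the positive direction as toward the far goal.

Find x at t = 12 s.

On each constant-a segment, Δv = aΔt and Δx = v₀Δt + ½aΔt²; chain segment to segment.
0–2 s: v starts 2 m/s; Δx = 2·2 + ½·-4·2² = -4 m; v ends -6 m/s.
2–4 s: v starts -6 m/s; Δx = -6·2 + ½·-5·2² = -22 m; v ends -16 m/s.
4–8 s: v starts -16 m/s; Δx = -16·4 + ½·5·4² = -24 m; v ends 4 m/s.
8–12 s: v starts 4 m/s; Δx = 4·4 + ½·-2·4² = 0 m; v ends -4 m/s.
x(12) = -3 + Σ Δx = -53 m.

-53 m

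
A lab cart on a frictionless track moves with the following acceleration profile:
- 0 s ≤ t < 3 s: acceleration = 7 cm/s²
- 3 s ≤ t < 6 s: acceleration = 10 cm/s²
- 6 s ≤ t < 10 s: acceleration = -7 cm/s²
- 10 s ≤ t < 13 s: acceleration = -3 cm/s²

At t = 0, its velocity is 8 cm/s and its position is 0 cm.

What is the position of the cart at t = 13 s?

On each constant-a segment, Δv = aΔt and Δx = v₀Δt + ½aΔt²; chain segment to segment.
0–3 s: v starts 8 cm/s; Δx = 8·3 + ½·7·3² = 55.5 cm; v ends 29 cm/s.
3–6 s: v starts 29 cm/s; Δx = 29·3 + ½·10·3² = 132 cm; v ends 59 cm/s.
6–10 s: v starts 59 cm/s; Δx = 59·4 + ½·-7·4² = 180 cm; v ends 31 cm/s.
10–13 s: v starts 31 cm/s; Δx = 31·3 + ½·-3·3² = 79.5 cm; v ends 22 cm/s.
x(13) = 0 + Σ Δx = 447 cm.

447 cm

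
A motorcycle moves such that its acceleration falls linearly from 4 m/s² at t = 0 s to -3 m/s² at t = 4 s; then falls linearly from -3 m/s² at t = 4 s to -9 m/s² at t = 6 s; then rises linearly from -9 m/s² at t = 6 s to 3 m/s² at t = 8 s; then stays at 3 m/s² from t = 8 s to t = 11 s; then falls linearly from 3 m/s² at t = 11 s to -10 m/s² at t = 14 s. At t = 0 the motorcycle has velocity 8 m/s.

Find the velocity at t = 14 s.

Δv equals the area under the a-t graph; then v = v₀ + Δv.
0–4 s: ½(4 + -3)(4) = 2 m/s
4–6 s: ½(-3 + -9)(2) = -12 m/s
6–8 s: ½(-9 + 3)(2) = -6 m/s
8–11 s: 3 × 3 = 9 m/s
11–14 s: ½(3 + -10)(3) = -10.5 m/s
Δv = -17.5 m/s, so v(14) = 8 + (-17.5) = -9.5 m/s.

-9.5 m/s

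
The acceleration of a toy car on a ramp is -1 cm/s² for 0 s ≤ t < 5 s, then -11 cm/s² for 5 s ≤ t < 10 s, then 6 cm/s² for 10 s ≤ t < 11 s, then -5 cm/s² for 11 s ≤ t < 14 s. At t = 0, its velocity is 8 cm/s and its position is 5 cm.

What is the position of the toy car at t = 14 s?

On each constant-a segment, Δv = aΔt and Δx = v₀Δt + ½aΔt²; chain segment to segment.
0–5 s: v starts 8 cm/s; Δx = 8·5 + ½·-1·5² = 27.5 cm; v ends 3 cm/s.
5–10 s: v starts 3 cm/s; Δx = 3·5 + ½·-11·5² = -122.5 cm; v ends -52 cm/s.
10–11 s: v starts -52 cm/s; Δx = -52·1 + ½·6·1² = -49 cm; v ends -46 cm/s.
11–14 s: v starts -46 cm/s; Δx = -46·3 + ½·-5·3² = -160.5 cm; v ends -61 cm/s.
x(14) = 5 + Σ Δx = -299.5 cm.

-299.5 cm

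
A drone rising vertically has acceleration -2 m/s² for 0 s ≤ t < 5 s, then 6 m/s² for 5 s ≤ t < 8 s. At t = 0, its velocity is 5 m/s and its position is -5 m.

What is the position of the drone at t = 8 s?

7 m

On each constant-a segment, Δv = aΔt and Δx = v₀Δt + ½aΔt²; chain segment to segment.
0–5 s: v starts 5 m/s; Δx = 5·5 + ½·-2·5² = 0 m; v ends -5 m/s.
5–8 s: v starts -5 m/s; Δx = -5·3 + ½·6·3² = 12 m; v ends 13 m/s.
x(8) = -5 + Σ Δx = 7 m.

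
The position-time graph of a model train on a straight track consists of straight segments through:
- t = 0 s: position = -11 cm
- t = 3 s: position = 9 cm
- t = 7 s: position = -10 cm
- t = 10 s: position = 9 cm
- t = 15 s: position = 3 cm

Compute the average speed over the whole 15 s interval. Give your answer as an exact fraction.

Average speed = (total path length)/(elapsed time); on a piecewise-linear x-t graph the path length is Σ|Δx|.
0–3 s: |Δx| = |9 − -11| = 20 cm
3–7 s: |Δx| = |-10 − 9| = 19 cm
7–10 s: |Δx| = |9 − -10| = 19 cm
10–15 s: |Δx| = |3 − 9| = 6 cm
Total path = 64 cm; average speed = 64/15 = 64/15 cm/s.

64/15 cm/s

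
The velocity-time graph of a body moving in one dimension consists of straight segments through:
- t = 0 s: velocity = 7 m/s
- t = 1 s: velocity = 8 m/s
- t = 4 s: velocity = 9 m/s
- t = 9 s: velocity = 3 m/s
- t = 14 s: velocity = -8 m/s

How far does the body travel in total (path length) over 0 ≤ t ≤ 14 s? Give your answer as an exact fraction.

1751/22 m

Total distance travelled is ∫|v| dt — sum the magnitudes of each area piece.
0–1 s: |½(7 + 8)(1)| = 7.5 m
1–4 s: |½(8 + 9)(3)| = 25.5 m
4–9 s: |½(9 + 3)(5)| = 30 m
9–14 s: v = 0 at t = 114/11 s; triangle areas 45/22 + 160/11 = 365/22 m
Total distance = 1751/22 m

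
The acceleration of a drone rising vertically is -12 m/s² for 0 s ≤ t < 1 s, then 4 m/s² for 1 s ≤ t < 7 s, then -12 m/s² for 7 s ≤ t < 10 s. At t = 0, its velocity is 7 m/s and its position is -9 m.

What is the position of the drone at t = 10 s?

On each constant-a segment, Δv = aΔt and Δx = v₀Δt + ½aΔt²; chain segment to segment.
0–1 s: v starts 7 m/s; Δx = 7·1 + ½·-12·1² = 1 m; v ends -5 m/s.
1–7 s: v starts -5 m/s; Δx = -5·6 + ½·4·6² = 42 m; v ends 19 m/s.
7–10 s: v starts 19 m/s; Δx = 19·3 + ½·-12·3² = 3 m; v ends -17 m/s.
x(10) = -9 + Σ Δx = 37 m.

37 m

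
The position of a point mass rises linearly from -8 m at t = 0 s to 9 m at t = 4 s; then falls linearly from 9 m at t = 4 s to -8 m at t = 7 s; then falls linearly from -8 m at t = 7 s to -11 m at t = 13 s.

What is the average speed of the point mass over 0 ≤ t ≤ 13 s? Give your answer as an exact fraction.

37/13 m/s

Average speed = (total path length)/(elapsed time); on a piecewise-linear x-t graph the path length is Σ|Δx|.
0–4 s: |Δx| = |9 − -8| = 17 m
4–7 s: |Δx| = |-8 − 9| = 17 m
7–13 s: |Δx| = |-11 − -8| = 3 m
Total path = 37 m; average speed = 37/13 = 37/13 m/s.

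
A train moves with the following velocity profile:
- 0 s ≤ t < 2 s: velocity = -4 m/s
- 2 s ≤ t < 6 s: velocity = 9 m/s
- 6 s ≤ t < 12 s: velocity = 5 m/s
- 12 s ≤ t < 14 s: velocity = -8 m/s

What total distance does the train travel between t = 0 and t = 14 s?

Distance (not displacement) is the total path length: add the absolute areas under v-t.
0–2 s: |-4| × 2 = 8 m
2–6 s: |9| × 4 = 36 m
6–12 s: |5| × 6 = 30 m
12–14 s: |-8| × 2 = 16 m
Total distance = 90 m

90 m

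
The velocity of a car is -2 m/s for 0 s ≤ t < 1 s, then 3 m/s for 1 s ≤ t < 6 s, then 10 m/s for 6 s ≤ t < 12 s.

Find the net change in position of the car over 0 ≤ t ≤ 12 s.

73 m

Displacement is the signed area under the v-t curve.
0–1 s: -2 × 1 = -2 m
1–6 s: 3 × 5 = 15 m
6–12 s: 10 × 6 = 60 m
Net displacement = 73 m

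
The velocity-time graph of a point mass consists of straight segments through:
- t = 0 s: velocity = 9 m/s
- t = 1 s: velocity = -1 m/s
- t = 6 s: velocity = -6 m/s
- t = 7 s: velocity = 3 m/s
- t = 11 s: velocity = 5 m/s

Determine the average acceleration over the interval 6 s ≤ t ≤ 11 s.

2.2 m/s²

Average acceleration = Δv/Δt = (5 − -6)/(11 − 6) = 2.2 m/s².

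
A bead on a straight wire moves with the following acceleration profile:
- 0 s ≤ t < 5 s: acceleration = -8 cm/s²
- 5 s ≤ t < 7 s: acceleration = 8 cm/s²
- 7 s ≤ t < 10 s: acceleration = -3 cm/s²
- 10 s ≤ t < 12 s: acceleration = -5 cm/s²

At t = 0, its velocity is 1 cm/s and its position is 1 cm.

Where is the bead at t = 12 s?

On each constant-a segment, Δv = aΔt and Δx = v₀Δt + ½aΔt²; chain segment to segment.
0–5 s: v starts 1 cm/s; Δx = 1·5 + ½·-8·5² = -95 cm; v ends -39 cm/s.
5–7 s: v starts -39 cm/s; Δx = -39·2 + ½·8·2² = -62 cm; v ends -23 cm/s.
7–10 s: v starts -23 cm/s; Δx = -23·3 + ½·-3·3² = -82.5 cm; v ends -32 cm/s.
10–12 s: v starts -32 cm/s; Δx = -32·2 + ½·-5·2² = -74 cm; v ends -42 cm/s.
x(12) = 1 + Σ Δx = -312.5 cm.

-312.5 cm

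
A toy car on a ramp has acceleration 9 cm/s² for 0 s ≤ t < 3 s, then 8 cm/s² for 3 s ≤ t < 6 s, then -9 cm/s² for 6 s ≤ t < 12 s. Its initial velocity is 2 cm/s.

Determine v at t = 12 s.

-1 cm/s

Δv equals the area under the a-t graph; then v = v₀ + Δv.
0–3 s: 9 × 3 = 27 cm/s
3–6 s: 8 × 3 = 24 cm/s
6–12 s: -9 × 6 = -54 cm/s
Δv = -3 cm/s, so v(12) = 2 + (-3) = -1 cm/s.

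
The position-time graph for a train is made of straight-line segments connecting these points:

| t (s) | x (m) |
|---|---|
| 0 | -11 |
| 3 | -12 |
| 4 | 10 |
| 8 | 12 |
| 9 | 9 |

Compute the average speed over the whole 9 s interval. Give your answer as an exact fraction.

28/9 m/s

Average speed = (total path length)/(elapsed time); on a piecewise-linear x-t graph the path length is Σ|Δx|.
0–3 s: |Δx| = |-12 − -11| = 1 m
3–4 s: |Δx| = |10 − -12| = 22 m
4–8 s: |Δx| = |12 − 10| = 2 m
8–9 s: |Δx| = |9 − 12| = 3 m
Total path = 28 m; average speed = 28/9 = 28/9 m/s.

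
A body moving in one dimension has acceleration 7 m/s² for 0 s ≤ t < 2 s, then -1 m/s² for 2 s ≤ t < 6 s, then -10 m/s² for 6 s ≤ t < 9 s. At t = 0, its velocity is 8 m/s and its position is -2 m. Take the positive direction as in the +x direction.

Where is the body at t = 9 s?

117 m

On each constant-a segment, Δv = aΔt and Δx = v₀Δt + ½aΔt²; chain segment to segment.
0–2 s: v starts 8 m/s; Δx = 8·2 + ½·7·2² = 30 m; v ends 22 m/s.
2–6 s: v starts 22 m/s; Δx = 22·4 + ½·-1·4² = 80 m; v ends 18 m/s.
6–9 s: v starts 18 m/s; Δx = 18·3 + ½·-10·3² = 9 m; v ends -12 m/s.
x(9) = -2 + Σ Δx = 117 m.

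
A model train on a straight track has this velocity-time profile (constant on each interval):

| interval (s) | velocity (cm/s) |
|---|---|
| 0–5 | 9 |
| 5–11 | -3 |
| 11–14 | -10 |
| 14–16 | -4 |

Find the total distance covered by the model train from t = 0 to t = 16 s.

101 cm

Total distance travelled is ∫|v| dt — sum the magnitudes of each area piece.
0–5 s: |9| × 5 = 45 cm
5–11 s: |-3| × 6 = 18 cm
11–14 s: |-10| × 3 = 30 cm
14–16 s: |-4| × 2 = 8 cm
Total distance = 101 cm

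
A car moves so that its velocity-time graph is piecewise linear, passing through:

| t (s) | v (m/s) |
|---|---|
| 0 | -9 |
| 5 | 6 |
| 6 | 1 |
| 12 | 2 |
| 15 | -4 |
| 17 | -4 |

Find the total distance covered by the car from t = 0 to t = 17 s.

45 m

Total distance travelled is ∫|v| dt — sum the magnitudes of each area piece.
0–5 s: v = 0 at t = 3 s; triangle areas 13.5 + 6 = 19.5 m
5–6 s: |½(6 + 1)(1)| = 3.5 m
6–12 s: |½(1 + 2)(6)| = 9 m
12–15 s: v = 0 at t = 13 s; triangle areas 1 + 4 = 5 m
15–17 s: |-4| × 2 = 8 m
Total distance = 45 m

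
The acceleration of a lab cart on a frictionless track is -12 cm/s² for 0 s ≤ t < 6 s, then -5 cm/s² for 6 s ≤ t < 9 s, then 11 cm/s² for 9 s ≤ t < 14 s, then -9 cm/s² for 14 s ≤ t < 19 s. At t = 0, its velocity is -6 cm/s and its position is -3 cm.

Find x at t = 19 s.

On each constant-a segment, Δv = aΔt and Δx = v₀Δt + ½aΔt²; chain segment to segment.
0–6 s: v starts -6 cm/s; Δx = -6·6 + ½·-12·6² = -252 cm; v ends -78 cm/s.
6–9 s: v starts -78 cm/s; Δx = -78·3 + ½·-5·3² = -256.5 cm; v ends -93 cm/s.
9–14 s: v starts -93 cm/s; Δx = -93·5 + ½·11·5² = -327.5 cm; v ends -38 cm/s.
14–19 s: v starts -38 cm/s; Δx = -38·5 + ½·-9·5² = -302.5 cm; v ends -83 cm/s.
x(19) = -3 + Σ Δx = -1141.5 cm.

-1141.5 cm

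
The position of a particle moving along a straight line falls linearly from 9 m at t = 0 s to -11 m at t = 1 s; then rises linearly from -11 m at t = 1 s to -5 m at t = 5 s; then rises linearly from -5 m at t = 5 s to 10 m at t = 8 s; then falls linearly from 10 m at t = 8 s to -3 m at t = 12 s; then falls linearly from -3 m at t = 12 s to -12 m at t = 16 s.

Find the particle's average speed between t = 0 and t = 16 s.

Average speed = (total path length)/(elapsed time); on a piecewise-linear x-t graph the path length is Σ|Δx|.
0–1 s: |Δx| = |-11 − 9| = 20 m
1–5 s: |Δx| = |-5 − -11| = 6 m
5–8 s: |Δx| = |10 − -5| = 15 m
8–12 s: |Δx| = |-3 − 10| = 13 m
12–16 s: |Δx| = |-12 − -3| = 9 m
Total path = 63 m; average speed = 63/16 = 3.9375 m/s.

3.9375 m/s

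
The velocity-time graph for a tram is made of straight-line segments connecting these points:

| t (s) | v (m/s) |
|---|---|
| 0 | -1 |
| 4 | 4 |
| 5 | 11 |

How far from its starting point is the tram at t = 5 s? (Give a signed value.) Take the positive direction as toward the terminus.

13.5 m

Net displacement equals the area under the velocity-time graph (areas below the axis count negative).
0–4 s: ½(-1 + 4)(4) = 6 m
4–5 s: ½(4 + 11)(1) = 7.5 m
Net displacement = 13.5 m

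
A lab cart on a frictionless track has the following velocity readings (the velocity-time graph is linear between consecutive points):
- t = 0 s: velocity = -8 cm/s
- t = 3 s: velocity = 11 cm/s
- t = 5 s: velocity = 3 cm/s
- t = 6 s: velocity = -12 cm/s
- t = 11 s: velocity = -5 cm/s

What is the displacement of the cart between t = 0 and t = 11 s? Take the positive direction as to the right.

Net displacement equals the area under the velocity-time graph (areas below the axis count negative).
0–3 s: ½(-8 + 11)(3) = 4.5 cm
3–5 s: ½(11 + 3)(2) = 14 cm
5–6 s: ½(3 + -12)(1) = -4.5 cm
6–11 s: ½(-12 + -5)(5) = -42.5 cm
Net displacement = -28.5 cm

-28.5 cm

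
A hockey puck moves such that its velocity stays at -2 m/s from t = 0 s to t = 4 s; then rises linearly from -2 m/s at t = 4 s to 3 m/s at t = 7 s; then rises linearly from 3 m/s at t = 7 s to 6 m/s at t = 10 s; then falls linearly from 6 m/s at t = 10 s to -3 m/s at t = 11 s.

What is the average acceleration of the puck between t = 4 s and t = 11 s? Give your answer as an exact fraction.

Average acceleration = Δv/Δt = (-3 − -2)/(11 − 4) = -1/7 m/s².

-1/7 m/s²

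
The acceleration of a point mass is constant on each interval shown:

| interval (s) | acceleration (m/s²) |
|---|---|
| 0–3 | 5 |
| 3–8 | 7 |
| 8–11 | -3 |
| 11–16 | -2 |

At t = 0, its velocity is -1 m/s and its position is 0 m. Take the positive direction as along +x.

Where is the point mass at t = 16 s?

On each constant-a segment, Δv = aΔt and Δx = v₀Δt + ½aΔt²; chain segment to segment.
0–3 s: v starts -1 m/s; Δx = -1·3 + ½·5·3² = 19.5 m; v ends 14 m/s.
3–8 s: v starts 14 m/s; Δx = 14·5 + ½·7·5² = 157.5 m; v ends 49 m/s.
8–11 s: v starts 49 m/s; Δx = 49·3 + ½·-3·3² = 133.5 m; v ends 40 m/s.
11–16 s: v starts 40 m/s; Δx = 40·5 + ½·-2·5² = 175 m; v ends 30 m/s.
x(16) = 0 + Σ Δx = 485.5 m.

485.5 m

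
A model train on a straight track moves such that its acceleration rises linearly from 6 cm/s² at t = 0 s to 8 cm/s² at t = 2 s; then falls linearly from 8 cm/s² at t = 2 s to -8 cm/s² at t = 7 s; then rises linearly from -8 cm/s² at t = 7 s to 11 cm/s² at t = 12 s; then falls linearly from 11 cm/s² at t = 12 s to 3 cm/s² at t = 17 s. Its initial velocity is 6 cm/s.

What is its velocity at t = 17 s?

Δv equals the area under the a-t graph; then v = v₀ + Δv.
0–2 s: ½(6 + 8)(2) = 14 cm/s
2–7 s: ½(8 + -8)(5) = 0 cm/s
7–12 s: ½(-8 + 11)(5) = 7.5 cm/s
12–17 s: ½(11 + 3)(5) = 35 cm/s
Δv = 56.5 cm/s, so v(17) = 6 + (56.5) = 62.5 cm/s.

62.5 cm/s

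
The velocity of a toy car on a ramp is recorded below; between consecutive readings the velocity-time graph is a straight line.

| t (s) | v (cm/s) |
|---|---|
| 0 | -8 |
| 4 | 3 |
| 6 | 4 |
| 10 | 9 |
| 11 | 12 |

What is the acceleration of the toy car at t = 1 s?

Acceleration is the slope of the v-t graph on 0–4 s: (3 − -8)/(4 − 0) = 2.75 cm/s².

2.75 cm/s²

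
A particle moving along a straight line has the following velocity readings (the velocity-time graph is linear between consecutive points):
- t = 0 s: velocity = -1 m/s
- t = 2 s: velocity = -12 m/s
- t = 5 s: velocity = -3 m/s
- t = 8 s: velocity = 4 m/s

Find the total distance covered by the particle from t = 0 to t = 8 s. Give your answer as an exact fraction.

286/7 m

Distance (not displacement) is the total path length: add the absolute areas under v-t.
0–2 s: |½(-1 + -12)(2)| = 13 m
2–5 s: |½(-12 + -3)(3)| = 22.5 m
5–8 s: v = 0 at t = 44/7 s; triangle areas 27/14 + 24/7 = 75/14 m
Total distance = 286/7 m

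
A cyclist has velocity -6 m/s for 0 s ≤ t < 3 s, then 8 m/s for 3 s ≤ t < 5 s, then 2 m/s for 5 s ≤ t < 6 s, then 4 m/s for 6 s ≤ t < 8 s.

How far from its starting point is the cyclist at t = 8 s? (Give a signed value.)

8 m

Displacement is the signed area under the v-t curve.
0–3 s: -6 × 3 = -18 m
3–5 s: 8 × 2 = 16 m
5–6 s: 2 × 1 = 2 m
6–8 s: 4 × 2 = 8 m
Net displacement = 8 m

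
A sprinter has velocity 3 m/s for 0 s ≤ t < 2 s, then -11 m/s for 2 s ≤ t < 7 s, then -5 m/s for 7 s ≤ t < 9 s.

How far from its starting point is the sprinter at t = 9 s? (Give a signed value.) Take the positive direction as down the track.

-59 m

Net displacement equals the area under the velocity-time graph (areas below the axis count negative).
0–2 s: 3 × 2 = 6 m
2–7 s: -11 × 5 = -55 m
7–9 s: -5 × 2 = -10 m
Net displacement = -59 m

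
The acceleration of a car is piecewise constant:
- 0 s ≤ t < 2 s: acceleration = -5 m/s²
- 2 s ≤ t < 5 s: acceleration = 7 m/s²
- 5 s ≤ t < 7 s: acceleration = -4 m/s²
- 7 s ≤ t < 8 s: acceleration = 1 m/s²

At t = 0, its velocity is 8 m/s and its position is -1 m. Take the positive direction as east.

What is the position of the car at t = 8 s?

72 m

On each constant-a segment, Δv = aΔt and Δx = v₀Δt + ½aΔt²; chain segment to segment.
0–2 s: v starts 8 m/s; Δx = 8·2 + ½·-5·2² = 6 m; v ends -2 m/s.
2–5 s: v starts -2 m/s; Δx = -2·3 + ½·7·3² = 25.5 m; v ends 19 m/s.
5–7 s: v starts 19 m/s; Δx = 19·2 + ½·-4·2² = 30 m; v ends 11 m/s.
7–8 s: v starts 11 m/s; Δx = 11·1 + ½·1·1² = 11.5 m; v ends 12 m/s.
x(8) = -1 + Σ Δx = 72 m.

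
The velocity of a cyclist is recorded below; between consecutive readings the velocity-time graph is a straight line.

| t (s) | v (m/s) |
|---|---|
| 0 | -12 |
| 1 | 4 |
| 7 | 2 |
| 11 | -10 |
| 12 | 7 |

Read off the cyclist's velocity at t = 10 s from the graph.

-7 m/s

On 7–11 s the graph is linear from 2 to -10 m/s: v(10) = 2 + (-10 − 2)·(10 − 7)/(11 − 7) = -7 m/s.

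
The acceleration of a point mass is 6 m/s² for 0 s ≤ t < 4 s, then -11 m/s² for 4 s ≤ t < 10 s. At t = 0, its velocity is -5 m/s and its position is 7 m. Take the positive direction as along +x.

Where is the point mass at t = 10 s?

-49 m

On each constant-a segment, Δv = aΔt and Δx = v₀Δt + ½aΔt²; chain segment to segment.
0–4 s: v starts -5 m/s; Δx = -5·4 + ½·6·4² = 28 m; v ends 19 m/s.
4–10 s: v starts 19 m/s; Δx = 19·6 + ½·-11·6² = -84 m; v ends -47 m/s.
x(10) = 7 + Σ Δx = -49 m.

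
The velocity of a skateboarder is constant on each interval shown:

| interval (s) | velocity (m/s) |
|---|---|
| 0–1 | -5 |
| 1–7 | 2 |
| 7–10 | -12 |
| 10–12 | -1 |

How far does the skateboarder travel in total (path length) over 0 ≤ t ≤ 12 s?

55 m

Total distance travelled is ∫|v| dt — sum the magnitudes of each area piece.
0–1 s: |-5| × 1 = 5 m
1–7 s: |2| × 6 = 12 m
7–10 s: |-12| × 3 = 36 m
10–12 s: |-1| × 2 = 2 m
Total distance = 55 m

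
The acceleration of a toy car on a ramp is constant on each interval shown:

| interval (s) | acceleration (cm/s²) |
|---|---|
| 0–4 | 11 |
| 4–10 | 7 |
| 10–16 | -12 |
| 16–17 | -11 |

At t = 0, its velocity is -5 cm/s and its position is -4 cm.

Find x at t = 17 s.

697.5 cm

On each constant-a segment, Δv = aΔt and Δx = v₀Δt + ½aΔt²; chain segment to segment.
0–4 s: v starts -5 cm/s; Δx = -5·4 + ½·11·4² = 68 cm; v ends 39 cm/s.
4–10 s: v starts 39 cm/s; Δx = 39·6 + ½·7·6² = 360 cm; v ends 81 cm/s.
10–16 s: v starts 81 cm/s; Δx = 81·6 + ½·-12·6² = 270 cm; v ends 9 cm/s.
16–17 s: v starts 9 cm/s; Δx = 9·1 + ½·-11·1² = 3.5 cm; v ends -2 cm/s.
x(17) = -4 + Σ Δx = 697.5 cm.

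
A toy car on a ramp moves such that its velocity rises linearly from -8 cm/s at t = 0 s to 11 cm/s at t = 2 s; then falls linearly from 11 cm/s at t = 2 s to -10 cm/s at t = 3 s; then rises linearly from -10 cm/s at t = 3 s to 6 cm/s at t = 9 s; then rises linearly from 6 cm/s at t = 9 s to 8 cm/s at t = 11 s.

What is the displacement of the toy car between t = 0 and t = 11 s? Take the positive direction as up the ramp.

5.5 cm

Displacement is the signed area under the v-t curve.
0–2 s: ½(-8 + 11)(2) = 3 cm
2–3 s: ½(11 + -10)(1) = 0.5 cm
3–9 s: ½(-10 + 6)(6) = -12 cm
9–11 s: ½(6 + 8)(2) = 14 cm
Net displacement = 5.5 cm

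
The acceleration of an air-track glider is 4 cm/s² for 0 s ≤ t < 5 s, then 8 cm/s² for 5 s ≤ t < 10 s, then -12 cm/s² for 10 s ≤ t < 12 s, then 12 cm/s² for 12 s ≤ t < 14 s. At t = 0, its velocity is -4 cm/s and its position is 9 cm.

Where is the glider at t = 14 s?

395 cm

On each constant-a segment, Δv = aΔt and Δx = v₀Δt + ½aΔt²; chain segment to segment.
0–5 s: v starts -4 cm/s; Δx = -4·5 + ½·4·5² = 30 cm; v ends 16 cm/s.
5–10 s: v starts 16 cm/s; Δx = 16·5 + ½·8·5² = 180 cm; v ends 56 cm/s.
10–12 s: v starts 56 cm/s; Δx = 56·2 + ½·-12·2² = 88 cm; v ends 32 cm/s.
12–14 s: v starts 32 cm/s; Δx = 32·2 + ½·12·2² = 88 cm; v ends 56 cm/s.
x(14) = 9 + Σ Δx = 395 cm.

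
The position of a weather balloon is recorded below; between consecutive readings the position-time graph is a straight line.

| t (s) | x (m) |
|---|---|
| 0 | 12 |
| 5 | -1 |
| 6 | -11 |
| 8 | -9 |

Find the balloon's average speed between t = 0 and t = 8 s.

Average speed = (total path length)/(elapsed time); on a piecewise-linear x-t graph the path length is Σ|Δx|.
0–5 s: |Δx| = |-1 − 12| = 13 m
5–6 s: |Δx| = |-11 − -1| = 10 m
6–8 s: |Δx| = |-9 − -11| = 2 m
Total path = 25 m; average speed = 25/8 = 3.125 m/s.

3.125 m/s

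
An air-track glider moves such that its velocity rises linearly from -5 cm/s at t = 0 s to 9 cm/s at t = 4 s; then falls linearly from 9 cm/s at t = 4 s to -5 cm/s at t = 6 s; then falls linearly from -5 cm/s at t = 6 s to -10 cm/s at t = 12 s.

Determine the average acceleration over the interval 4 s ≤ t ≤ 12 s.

-2.375 cm/s²

Average acceleration = Δv/Δt = (-10 − 9)/(12 − 4) = -2.375 cm/s².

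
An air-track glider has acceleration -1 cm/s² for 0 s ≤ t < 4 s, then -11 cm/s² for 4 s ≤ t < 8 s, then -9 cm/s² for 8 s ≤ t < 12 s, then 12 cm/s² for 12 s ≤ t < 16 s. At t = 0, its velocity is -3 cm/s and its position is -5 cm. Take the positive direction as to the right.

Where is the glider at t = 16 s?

On each constant-a segment, Δv = aΔt and Δx = v₀Δt + ½aΔt²; chain segment to segment.
0–4 s: v starts -3 cm/s; Δx = -3·4 + ½·-1·4² = -20 cm; v ends -7 cm/s.
4–8 s: v starts -7 cm/s; Δx = -7·4 + ½·-11·4² = -116 cm; v ends -51 cm/s.
8–12 s: v starts -51 cm/s; Δx = -51·4 + ½·-9·4² = -276 cm; v ends -87 cm/s.
12–16 s: v starts -87 cm/s; Δx = -87·4 + ½·12·4² = -252 cm; v ends -39 cm/s.
x(16) = -5 + Σ Δx = -669 cm.

-669 cm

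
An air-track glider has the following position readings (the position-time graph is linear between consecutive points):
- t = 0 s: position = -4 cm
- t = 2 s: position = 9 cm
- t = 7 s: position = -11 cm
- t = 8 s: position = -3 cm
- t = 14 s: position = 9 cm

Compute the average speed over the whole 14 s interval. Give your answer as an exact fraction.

53/14 cm/s

Average speed = (total path length)/(elapsed time); on a piecewise-linear x-t graph the path length is Σ|Δx|.
0–2 s: |Δx| = |9 − -4| = 13 cm
2–7 s: |Δx| = |-11 − 9| = 20 cm
7–8 s: |Δx| = |-3 − -11| = 8 cm
8–14 s: |Δx| = |9 − -3| = 12 cm
Total path = 53 cm; average speed = 53/14 = 53/14 cm/s.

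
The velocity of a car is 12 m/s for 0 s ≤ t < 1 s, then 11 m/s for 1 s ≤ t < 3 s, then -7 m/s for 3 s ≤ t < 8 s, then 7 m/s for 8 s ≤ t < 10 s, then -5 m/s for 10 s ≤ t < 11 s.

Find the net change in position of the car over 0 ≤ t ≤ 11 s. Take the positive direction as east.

Displacement is the signed area under the v-t curve.
0–1 s: 12 × 1 = 12 m
1–3 s: 11 × 2 = 22 m
3–8 s: -7 × 5 = -35 m
8–10 s: 7 × 2 = 14 m
10–11 s: -5 × 1 = -5 m
Net displacement = 8 m

8 m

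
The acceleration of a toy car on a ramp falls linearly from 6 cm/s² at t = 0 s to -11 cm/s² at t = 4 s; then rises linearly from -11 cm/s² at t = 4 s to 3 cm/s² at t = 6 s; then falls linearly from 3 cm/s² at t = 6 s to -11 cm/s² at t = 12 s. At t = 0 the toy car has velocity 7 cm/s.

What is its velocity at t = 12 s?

-35 cm/s

Δv equals the area under the a-t graph; then v = v₀ + Δv.
0–4 s: ½(6 + -11)(4) = -10 cm/s
4–6 s: ½(-11 + 3)(2) = -8 cm/s
6–12 s: ½(3 + -11)(6) = -24 cm/s
Δv = -42 cm/s, so v(12) = 7 + (-42) = -35 cm/s.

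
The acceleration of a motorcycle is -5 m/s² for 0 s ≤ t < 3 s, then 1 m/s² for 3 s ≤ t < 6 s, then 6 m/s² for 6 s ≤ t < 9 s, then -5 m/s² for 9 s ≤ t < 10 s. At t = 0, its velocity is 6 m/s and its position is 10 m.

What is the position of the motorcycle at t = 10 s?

1.5 m

On each constant-a segment, Δv = aΔt and Δx = v₀Δt + ½aΔt²; chain segment to segment.
0–3 s: v starts 6 m/s; Δx = 6·3 + ½·-5·3² = -4.5 m; v ends -9 m/s.
3–6 s: v starts -9 m/s; Δx = -9·3 + ½·1·3² = -22.5 m; v ends -6 m/s.
6–9 s: v starts -6 m/s; Δx = -6·3 + ½·6·3² = 9 m; v ends 12 m/s.
9–10 s: v starts 12 m/s; Δx = 12·1 + ½·-5·1² = 9.5 m; v ends 7 m/s.
x(10) = 10 + Σ Δx = 1.5 m.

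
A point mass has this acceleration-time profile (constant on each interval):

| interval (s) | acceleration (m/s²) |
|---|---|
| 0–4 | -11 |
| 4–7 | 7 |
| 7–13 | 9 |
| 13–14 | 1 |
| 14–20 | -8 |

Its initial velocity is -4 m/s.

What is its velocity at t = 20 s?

Δv equals the area under the a-t graph; then v = v₀ + Δv.
0–4 s: -11 × 4 = -44 m/s
4–7 s: 7 × 3 = 21 m/s
7–13 s: 9 × 6 = 54 m/s
13–14 s: 1 × 1 = 1 m/s
14–20 s: -8 × 6 = -48 m/s
Δv = -16 m/s, so v(20) = -4 + (-16) = -20 m/s.

-20 m/s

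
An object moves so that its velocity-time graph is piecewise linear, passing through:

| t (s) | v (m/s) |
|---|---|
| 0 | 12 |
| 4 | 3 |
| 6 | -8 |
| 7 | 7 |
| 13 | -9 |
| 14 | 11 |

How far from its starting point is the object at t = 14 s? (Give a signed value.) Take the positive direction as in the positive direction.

19.5 m

Net displacement equals the area under the velocity-time graph (areas below the axis count negative).
0–4 s: ½(12 + 3)(4) = 30 m
4–6 s: ½(3 + -8)(2) = -5 m
6–7 s: ½(-8 + 7)(1) = -0.5 m
7–13 s: ½(7 + -9)(6) = -6 m
13–14 s: ½(-9 + 11)(1) = 1 m
Net displacement = 19.5 m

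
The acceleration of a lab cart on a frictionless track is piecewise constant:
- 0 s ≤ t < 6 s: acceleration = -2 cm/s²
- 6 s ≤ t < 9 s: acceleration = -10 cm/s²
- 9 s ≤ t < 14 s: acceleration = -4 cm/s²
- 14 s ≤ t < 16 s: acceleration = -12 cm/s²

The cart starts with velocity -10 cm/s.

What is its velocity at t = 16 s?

Δv equals the area under the a-t graph; then v = v₀ + Δv.
0–6 s: -2 × 6 = -12 cm/s
6–9 s: -10 × 3 = -30 cm/s
9–14 s: -4 × 5 = -20 cm/s
14–16 s: -12 × 2 = -24 cm/s
Δv = -86 cm/s, so v(16) = -10 + (-86) = -96 cm/s.

-96 cm/s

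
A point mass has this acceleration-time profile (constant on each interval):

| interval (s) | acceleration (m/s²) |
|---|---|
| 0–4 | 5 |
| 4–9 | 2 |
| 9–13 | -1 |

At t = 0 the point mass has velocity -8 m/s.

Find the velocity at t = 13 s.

18 m/s

Δv equals the area under the a-t graph; then v = v₀ + Δv.
0–4 s: 5 × 4 = 20 m/s
4–9 s: 2 × 5 = 10 m/s
9–13 s: -1 × 4 = -4 m/s
Δv = 26 m/s, so v(13) = -8 + (26) = 18 m/s.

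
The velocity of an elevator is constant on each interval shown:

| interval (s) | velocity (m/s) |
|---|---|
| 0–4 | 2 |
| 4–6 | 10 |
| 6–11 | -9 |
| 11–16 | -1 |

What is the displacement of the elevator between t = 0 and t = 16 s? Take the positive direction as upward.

Displacement is the signed area under the v-t curve.
0–4 s: 2 × 4 = 8 m
4–6 s: 10 × 2 = 20 m
6–11 s: -9 × 5 = -45 m
11–16 s: -1 × 5 = -5 m
Net displacement = -22 m

-22 m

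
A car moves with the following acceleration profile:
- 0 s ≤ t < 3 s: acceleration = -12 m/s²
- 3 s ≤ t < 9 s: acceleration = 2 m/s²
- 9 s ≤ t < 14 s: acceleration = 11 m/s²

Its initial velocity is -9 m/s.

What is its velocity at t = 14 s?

22 m/s

Δv equals the area under the a-t graph; then v = v₀ + Δv.
0–3 s: -12 × 3 = -36 m/s
3–9 s: 2 × 6 = 12 m/s
9–14 s: 11 × 5 = 55 m/s
Δv = 31 m/s, so v(14) = -9 + (31) = 22 m/s.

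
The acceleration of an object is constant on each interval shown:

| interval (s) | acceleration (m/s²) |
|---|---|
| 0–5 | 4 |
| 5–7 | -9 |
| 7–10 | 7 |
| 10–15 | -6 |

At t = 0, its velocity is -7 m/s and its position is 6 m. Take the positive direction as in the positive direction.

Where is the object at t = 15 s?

On each constant-a segment, Δv = aΔt and Δx = v₀Δt + ½aΔt²; chain segment to segment.
0–5 s: v starts -7 m/s; Δx = -7·5 + ½·4·5² = 15 m; v ends 13 m/s.
5–7 s: v starts 13 m/s; Δx = 13·2 + ½·-9·2² = 8 m; v ends -5 m/s.
7–10 s: v starts -5 m/s; Δx = -5·3 + ½·7·3² = 16.5 m; v ends 16 m/s.
10–15 s: v starts 16 m/s; Δx = 16·5 + ½·-6·5² = 5 m; v ends -14 m/s.
x(15) = 6 + Σ Δx = 50.5 m.

50.5 m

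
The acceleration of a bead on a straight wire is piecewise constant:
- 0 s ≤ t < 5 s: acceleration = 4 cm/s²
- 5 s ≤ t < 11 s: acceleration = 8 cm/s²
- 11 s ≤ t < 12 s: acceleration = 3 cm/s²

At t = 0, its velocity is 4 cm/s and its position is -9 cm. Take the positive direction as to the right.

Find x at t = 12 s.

On each constant-a segment, Δv = aΔt and Δx = v₀Δt + ½aΔt²; chain segment to segment.
0–5 s: v starts 4 cm/s; Δx = 4·5 + ½·4·5² = 70 cm; v ends 24 cm/s.
5–11 s: v starts 24 cm/s; Δx = 24·6 + ½·8·6² = 288 cm; v ends 72 cm/s.
11–12 s: v starts 72 cm/s; Δx = 72·1 + ½·3·1² = 73.5 cm; v ends 75 cm/s.
x(12) = -9 + Σ Δx = 422.5 cm.

422.5 cm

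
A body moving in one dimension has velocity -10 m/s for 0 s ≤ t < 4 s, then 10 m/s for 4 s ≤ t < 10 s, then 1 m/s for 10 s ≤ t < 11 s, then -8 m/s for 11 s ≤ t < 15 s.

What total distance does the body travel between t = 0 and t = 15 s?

133 m

Distance (not displacement) is the total path length: add the absolute areas under v-t.
0–4 s: |-10| × 4 = 40 m
4–10 s: |10| × 6 = 60 m
10–11 s: |1| × 1 = 1 m
11–15 s: |-8| × 4 = 32 m
Total distance = 133 m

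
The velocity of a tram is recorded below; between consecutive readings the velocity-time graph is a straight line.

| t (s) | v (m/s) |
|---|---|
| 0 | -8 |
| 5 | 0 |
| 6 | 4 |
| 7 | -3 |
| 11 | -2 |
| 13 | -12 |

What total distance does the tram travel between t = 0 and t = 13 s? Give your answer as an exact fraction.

Distance (not displacement) is the total path length: add the absolute areas under v-t.
0–5 s: |½(-8 + 0)(5)| = 20 m
5–6 s: |½(0 + 4)(1)| = 2 m
6–7 s: v = 0 at t = 46/7 s; triangle areas 8/7 + 9/14 = 25/14 m
7–11 s: |½(-3 + -2)(4)| = 10 m
11–13 s: |½(-2 + -12)(2)| = 14 m
Total distance = 669/14 m

669/14 m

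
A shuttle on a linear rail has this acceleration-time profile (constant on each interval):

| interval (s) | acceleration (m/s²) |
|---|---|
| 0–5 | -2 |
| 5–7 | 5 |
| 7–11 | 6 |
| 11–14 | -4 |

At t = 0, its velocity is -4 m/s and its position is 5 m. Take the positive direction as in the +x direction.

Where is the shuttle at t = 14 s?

16 m

On each constant-a segment, Δv = aΔt and Δx = v₀Δt + ½aΔt²; chain segment to segment.
0–5 s: v starts -4 m/s; Δx = -4·5 + ½·-2·5² = -45 m; v ends -14 m/s.
5–7 s: v starts -14 m/s; Δx = -14·2 + ½·5·2² = -18 m; v ends -4 m/s.
7–11 s: v starts -4 m/s; Δx = -4·4 + ½·6·4² = 32 m; v ends 20 m/s.
11–14 s: v starts 20 m/s; Δx = 20·3 + ½·-4·3² = 42 m; v ends 8 m/s.
x(14) = 5 + Σ Δx = 16 m.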